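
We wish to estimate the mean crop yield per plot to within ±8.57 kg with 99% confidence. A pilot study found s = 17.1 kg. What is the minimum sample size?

For a mean, the margin of error is E = z·σ/√n, so n = (zσ/E)².
At 99% confidence, z = 2.576.
n = (2.576 × 17.1 / 8.57)² = 26.42
Round up: n = 27.

27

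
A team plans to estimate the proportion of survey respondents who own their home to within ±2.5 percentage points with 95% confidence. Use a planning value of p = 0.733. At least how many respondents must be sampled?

For a proportion with margin E = 0.025 at 95% confidence, z = 1.960.
n = p̂(1−p̂)(z/E)² = 0.733 × 0.267 × (1.960/0.025)² = 1202.95
Round up: n = 1203.

n = 1203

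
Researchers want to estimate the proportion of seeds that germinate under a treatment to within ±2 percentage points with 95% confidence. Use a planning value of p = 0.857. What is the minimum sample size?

For a proportion with margin E = 0.02 at 95% confidence, z = 1.960.
n = p̂(1−p̂)(z/E)² = 0.857 × 0.143 × (1.960/0.02)² = 1176.98
Round up: n = 1177.

1177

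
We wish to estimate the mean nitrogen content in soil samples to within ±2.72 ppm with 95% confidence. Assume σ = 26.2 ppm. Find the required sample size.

n = 357

For a mean, the margin of error is E = z·σ/√n, so n = (zσ/E)².
At 95% confidence, z = 1.960.
n = (1.960 × 26.2 / 2.72)² = 356.43
Round up: n = 357.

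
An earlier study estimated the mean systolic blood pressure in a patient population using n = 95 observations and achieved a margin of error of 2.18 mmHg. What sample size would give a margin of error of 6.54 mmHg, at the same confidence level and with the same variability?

Margin of error scales as 1/√n, so n₂ = n₁·(E₁/E₂)².
n₂ = 95 × (2.18/6.54)² = 95 × 0.1111 = 10.55
Round up: n₂ = 11.

n = 11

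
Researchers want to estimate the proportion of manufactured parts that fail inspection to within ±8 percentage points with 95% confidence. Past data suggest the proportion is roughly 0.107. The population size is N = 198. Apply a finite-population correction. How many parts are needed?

For a proportion with margin E = 0.08 at 95% confidence, z = 1.960.
n = p̂(1−p̂)(z/E)² = 0.107 × 0.893 × (1.960/0.08)² = 57.35 — call this n₀.
Finite-population correction with N = 198: n = n₀ / (1 + (n₀−1)/N) = 57.35 / 1.285 = 44.63
Round up: n = 45.

n = 45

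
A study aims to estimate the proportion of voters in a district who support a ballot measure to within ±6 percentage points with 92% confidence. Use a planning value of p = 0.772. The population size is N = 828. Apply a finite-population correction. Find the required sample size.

For a proportion with margin E = 0.06 at 92% confidence, z = 1.751.
n = p̂(1−p̂)(z/E)² = 0.772 × 0.228 × (1.751/0.06)² = 149.91 — call this n₀.
Finite-population correction with N = 828: n = n₀ / (1 + (n₀−1)/N) = 149.91 / 1.18 = 127.04
Round up: n = 128.

128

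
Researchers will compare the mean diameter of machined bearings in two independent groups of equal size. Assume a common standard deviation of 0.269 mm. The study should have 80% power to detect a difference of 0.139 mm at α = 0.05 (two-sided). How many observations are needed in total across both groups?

For two equal groups, n per group = 2·((z_{α/2} + z_β)·σ/δ)².
z_{α/2} = 1.960; z_β = 0.842 (power 80%).
n = 2 × (2.802 × 0.269 / 0.139)² = 2 × 29.40 = 58.80
Round up: n = 59 per group.
Total across both groups: 2 × 59 = 118.

118 total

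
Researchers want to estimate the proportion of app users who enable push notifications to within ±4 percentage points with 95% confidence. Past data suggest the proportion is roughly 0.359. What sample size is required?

553

For a proportion with margin E = 0.04 at 95% confidence, z = 1.960.
n = p̂(1−p̂)(z/E)² = 0.359 × 0.641 × (1.960/0.04)² = 552.52
Round up: n = 553.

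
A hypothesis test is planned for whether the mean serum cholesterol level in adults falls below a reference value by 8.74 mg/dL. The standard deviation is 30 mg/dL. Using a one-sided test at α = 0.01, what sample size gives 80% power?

n = 119

For a one-sample z-test, n = ((z_α + z_β)·σ/δ)².
z_α = 2.326 (one-sided α = 0.01); z_β = 0.842 (power 80% → β = 0.2).
n = (3.168 × 30 / 8.74)² = 118.25
Round up: n = 119.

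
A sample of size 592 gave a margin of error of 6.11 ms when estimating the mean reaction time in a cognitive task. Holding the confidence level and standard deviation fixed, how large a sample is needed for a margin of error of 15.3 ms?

Margin of error scales as 1/√n, so n₂ = n₁·(E₁/E₂)².
n₂ = 592 × (6.11/15.3)² = 592 × 0.1595 = 94.42
Round up: n₂ = 95.

n = 95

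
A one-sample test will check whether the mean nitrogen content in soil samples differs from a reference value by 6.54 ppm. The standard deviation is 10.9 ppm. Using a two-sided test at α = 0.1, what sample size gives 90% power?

For a one-sample z-test, n = ((z_{α/2} + z_β)·σ/δ)².
z_{α/2} = 1.645 (two-sided α = 0.1); z_β = 1.282 (power 90% → β = 0.1).
n = (2.927 × 10.9 / 6.54)² = 23.80
Round up: n = 24.

24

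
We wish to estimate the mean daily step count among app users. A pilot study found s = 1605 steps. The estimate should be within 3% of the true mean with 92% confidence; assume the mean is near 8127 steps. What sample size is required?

For a mean, the margin of error is E = z·σ/√n, so n = (zσ/E)².
At 92% confidence, z = 1.751.
E = 3% of 8127 = 243.8 steps.
n = (1.751 × 1605 / 243.8)² = 132.87
Round up: n = 133.

n = 133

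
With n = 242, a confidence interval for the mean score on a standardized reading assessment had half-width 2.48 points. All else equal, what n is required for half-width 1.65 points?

547

Margin of error scales as 1/√n, so n₂ = n₁·(E₁/E₂)².
n₂ = 242 × (2.48/1.65)² = 242 × 2.259 = 546.68
Round up: n₂ = 547.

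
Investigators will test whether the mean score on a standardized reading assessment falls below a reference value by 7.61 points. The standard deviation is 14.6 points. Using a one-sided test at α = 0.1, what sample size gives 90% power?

For a one-sample z-test, n = ((z_α + z_β)·σ/δ)².
z_α = 1.282 (one-sided α = 0.1); z_β = 1.282 (power 90% → β = 0.1).
n = (2.564 × 14.6 / 7.61)² = 24.20
Round up: n = 25.

25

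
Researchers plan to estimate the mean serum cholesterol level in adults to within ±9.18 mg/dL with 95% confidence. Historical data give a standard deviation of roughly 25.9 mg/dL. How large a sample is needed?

31

For a mean, the margin of error is E = z·σ/√n, so n = (zσ/E)².
At 95% confidence, z = 1.960.
n = (1.960 × 25.9 / 9.18)² = 30.58
Round up: n = 31.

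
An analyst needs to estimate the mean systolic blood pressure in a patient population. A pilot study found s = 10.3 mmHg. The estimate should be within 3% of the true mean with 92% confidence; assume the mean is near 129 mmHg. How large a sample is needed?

22

For a mean, the margin of error is E = z·σ/√n, so n = (zσ/E)².
At 92% confidence, z = 1.751.
E = 3% of 129 = 3.87 mmHg.
n = (1.751 × 10.3 / 3.87)² = 21.72
Round up: n = 22.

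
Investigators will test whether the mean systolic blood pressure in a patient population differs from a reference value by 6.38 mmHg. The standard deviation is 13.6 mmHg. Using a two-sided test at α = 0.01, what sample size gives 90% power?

For a one-sample z-test, n = ((z_{α/2} + z_β)·σ/δ)².
z_{α/2} = 2.576 (two-sided α = 0.01); z_β = 1.282 (power 90% → β = 0.1).
n = (3.858 × 13.6 / 6.38)² = 67.63
Round up: n = 68.

68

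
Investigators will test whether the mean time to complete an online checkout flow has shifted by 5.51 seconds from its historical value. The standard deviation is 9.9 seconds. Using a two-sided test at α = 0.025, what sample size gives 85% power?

For a one-sample z-test, n = ((z_{α/2} + z_β)·σ/δ)².
z_{α/2} = 2.241 (two-sided α = 0.025); z_β = 1.036 (power 85% → β = 0.15).
n = (3.277 × 9.9 / 5.51)² = 34.67
Round up: n = 35.

n = 35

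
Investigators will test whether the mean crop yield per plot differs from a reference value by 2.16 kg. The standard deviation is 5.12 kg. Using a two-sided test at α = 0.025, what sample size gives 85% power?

n = 61

For a one-sample z-test, n = ((z_{α/2} + z_β)·σ/δ)².
z_{α/2} = 2.241 (two-sided α = 0.025); z_β = 1.036 (power 85% → β = 0.15).
n = (3.277 × 5.12 / 2.16)² = 60.34
Round up: n = 61.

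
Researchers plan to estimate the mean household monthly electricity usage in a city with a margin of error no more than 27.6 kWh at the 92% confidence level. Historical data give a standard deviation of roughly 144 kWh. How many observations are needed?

84

For a mean, the margin of error is E = z·σ/√n, so n = (zσ/E)².
At 92% confidence, z = 1.751.
n = (1.751 × 144 / 27.6)² = 83.46
Round up: n = 84.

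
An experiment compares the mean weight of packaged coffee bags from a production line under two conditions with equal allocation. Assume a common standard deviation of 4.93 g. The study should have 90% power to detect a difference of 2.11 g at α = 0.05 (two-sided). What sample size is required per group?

115 per group

For two equal groups, n per group = 2·((z_{α/2} + z_β)·σ/δ)².
z_{α/2} = 1.960; z_β = 1.282 (power 90%).
n = 2 × (3.242 × 4.93 / 2.11)² = 2 × 57.38 = 114.76
Round up: n = 115 per group.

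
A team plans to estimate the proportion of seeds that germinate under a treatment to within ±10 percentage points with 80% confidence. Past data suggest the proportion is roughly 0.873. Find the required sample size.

For a proportion with margin E = 0.1 at 80% confidence, z = 1.282.
n = p̂(1−p̂)(z/E)² = 0.873 × 0.127 × (1.282/0.1)² = 18.22
Round up: n = 19.

19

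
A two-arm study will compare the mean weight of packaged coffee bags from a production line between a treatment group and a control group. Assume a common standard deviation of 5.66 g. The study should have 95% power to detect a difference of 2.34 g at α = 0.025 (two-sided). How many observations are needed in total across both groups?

For two equal groups, n per group = 2·((z_{α/2} + z_β)·σ/δ)².
z_{α/2} = 2.241; z_β = 1.645 (power 95%).
n = 2 × (3.886 × 5.66 / 2.34)² = 2 × 88.35 = 176.70
Round up: n = 177 per group.
Total across both groups: 2 × 177 = 354.

354 total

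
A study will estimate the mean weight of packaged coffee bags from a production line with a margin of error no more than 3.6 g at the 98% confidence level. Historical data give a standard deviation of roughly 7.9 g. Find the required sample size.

27

For a mean, the margin of error is E = z·σ/√n, so n = (zσ/E)².
At 98% confidence, z = 2.326.
n = (2.326 × 7.9 / 3.6)² = 26.05
Round up: n = 27.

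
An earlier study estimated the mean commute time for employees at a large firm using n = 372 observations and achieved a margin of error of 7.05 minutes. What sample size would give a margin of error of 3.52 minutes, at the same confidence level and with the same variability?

Margin of error scales as 1/√n, so n₂ = n₁·(E₁/E₂)².
n₂ = 372 × (7.05/3.52)² = 372 × 4.011 = 1492.09
Round up: n₂ = 1493.

1493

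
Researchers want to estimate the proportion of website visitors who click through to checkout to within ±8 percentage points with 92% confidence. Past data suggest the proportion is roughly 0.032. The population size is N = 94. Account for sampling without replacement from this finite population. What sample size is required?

13

For a proportion with margin E = 0.08 at 92% confidence, z = 1.751.
n = p̂(1−p̂)(z/E)² = 0.032 × 0.968 × (1.751/0.08)² = 14.84 — call this n₀.
Finite-population correction with N = 94: n = n₀ / (1 + (n₀−1)/N) = 14.84 / 1.147 = 12.94
Round up: n = 13.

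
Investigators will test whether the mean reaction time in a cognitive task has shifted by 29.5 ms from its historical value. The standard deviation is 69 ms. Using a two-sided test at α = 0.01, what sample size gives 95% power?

For a one-sample z-test, n = ((z_{α/2} + z_β)·σ/δ)².
z_{α/2} = 2.576 (two-sided α = 0.01); z_β = 1.645 (power 95% → β = 0.05).
n = (4.221 × 69 / 29.5)² = 97.47
Round up: n = 98.

98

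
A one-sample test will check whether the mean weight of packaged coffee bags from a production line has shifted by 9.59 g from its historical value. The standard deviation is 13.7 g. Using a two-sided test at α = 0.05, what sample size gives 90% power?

For a one-sample z-test, n = ((z_{α/2} + z_β)·σ/δ)².
z_{α/2} = 1.960 (two-sided α = 0.05); z_β = 1.282 (power 90% → β = 0.1).
n = (3.242 × 13.7 / 9.59)² = 21.45
Round up: n = 22.

n = 22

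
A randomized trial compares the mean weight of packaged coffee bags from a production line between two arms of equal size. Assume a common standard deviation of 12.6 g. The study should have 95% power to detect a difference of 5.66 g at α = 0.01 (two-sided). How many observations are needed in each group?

177 per group

For two equal groups, n per group = 2·((z_{α/2} + z_β)·σ/δ)².
z_{α/2} = 2.576; z_β = 1.645 (power 95%).
n = 2 × (4.221 × 12.6 / 5.66)² = 2 × 88.30 = 176.60
Round up: n = 177 per group.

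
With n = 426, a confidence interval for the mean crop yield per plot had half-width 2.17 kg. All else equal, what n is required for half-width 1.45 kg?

Margin of error scales as 1/√n, so n₂ = n₁·(E₁/E₂)².
n₂ = 426 × (2.17/1.45)² = 426 × 2.24 = 954.24
Round up: n₂ = 955.

955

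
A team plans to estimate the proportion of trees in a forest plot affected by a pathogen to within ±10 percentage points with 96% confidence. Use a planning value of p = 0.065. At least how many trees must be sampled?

26

For a proportion with margin E = 0.1 at 96% confidence, z = 2.054.
n = p̂(1−p̂)(z/E)² = 0.065 × 0.935 × (2.054/0.1)² = 25.64
Round up: n = 26.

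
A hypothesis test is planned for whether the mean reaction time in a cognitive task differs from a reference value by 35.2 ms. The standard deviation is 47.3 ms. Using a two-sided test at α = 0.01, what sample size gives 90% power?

27

For a one-sample z-test, n = ((z_{α/2} + z_β)·σ/δ)².
z_{α/2} = 2.576 (two-sided α = 0.01); z_β = 1.282 (power 90% → β = 0.1).
n = (3.858 × 47.3 / 35.2)² = 26.88
Round up: n = 27.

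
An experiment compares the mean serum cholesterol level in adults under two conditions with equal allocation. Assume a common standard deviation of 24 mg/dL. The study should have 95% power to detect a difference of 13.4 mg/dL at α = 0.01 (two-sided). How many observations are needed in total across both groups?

For two equal groups, n per group = 2·((z_{α/2} + z_β)·σ/δ)².
z_{α/2} = 2.576; z_β = 1.645 (power 95%).
n = 2 × (4.221 × 24 / 13.4)² = 2 × 57.15 = 114.30
Round up: n = 115 per group.
Total across both groups: 2 × 115 = 230.

230 total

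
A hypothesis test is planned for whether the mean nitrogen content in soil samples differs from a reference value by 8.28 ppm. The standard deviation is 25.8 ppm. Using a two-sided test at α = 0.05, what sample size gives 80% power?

77

For a one-sample z-test, n = ((z_{α/2} + z_β)·σ/δ)².
z_{α/2} = 1.960 (two-sided α = 0.05); z_β = 0.842 (power 80% → β = 0.2).
n = (2.802 × 25.8 / 8.28)² = 76.23
Round up: n = 77.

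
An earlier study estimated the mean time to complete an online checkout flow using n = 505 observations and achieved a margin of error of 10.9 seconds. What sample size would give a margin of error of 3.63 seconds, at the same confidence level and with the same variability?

4554

Margin of error scales as 1/√n, so n₂ = n₁·(E₁/E₂)².
n₂ = 505 × (10.9/3.63)² = 505 × 9.017 = 4553.59
Round up: n₂ = 4554.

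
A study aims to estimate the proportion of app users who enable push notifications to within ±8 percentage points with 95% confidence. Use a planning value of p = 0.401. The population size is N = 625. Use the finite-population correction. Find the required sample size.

n = 118

For a proportion with margin E = 0.08 at 95% confidence, z = 1.960.
n = p̂(1−p̂)(z/E)² = 0.401 × 0.599 × (1.960/0.08)² = 144.18 — call this n₀.
Finite-population correction with N = 625: n = n₀ / (1 + (n₀−1)/N) = 144.18 / 1.229 = 117.31
Round up: n = 118.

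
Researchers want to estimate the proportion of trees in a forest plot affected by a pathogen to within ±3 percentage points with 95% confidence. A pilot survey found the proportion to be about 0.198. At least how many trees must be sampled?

n = 678

For a proportion with margin E = 0.03 at 95% confidence, z = 1.960.
n = p̂(1−p̂)(z/E)² = 0.198 × 0.802 × (1.960/0.03)² = 677.81
Round up: n = 678.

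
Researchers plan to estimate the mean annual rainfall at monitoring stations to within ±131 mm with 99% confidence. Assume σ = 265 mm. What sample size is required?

For a mean, the margin of error is E = z·σ/√n, so n = (zσ/E)².
At 99% confidence, z = 2.576.
n = (2.576 × 265 / 131)² = 27.15
Round up: n = 28.

n = 28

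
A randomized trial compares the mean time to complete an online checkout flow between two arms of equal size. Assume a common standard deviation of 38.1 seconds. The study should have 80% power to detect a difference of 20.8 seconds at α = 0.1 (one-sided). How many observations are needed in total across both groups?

For two equal groups, n per group = 2·((z_α + z_β)·σ/δ)².
z_α = 1.282; z_β = 0.842 (power 80%).
n = 2 × (2.124 × 38.1 / 20.8)² = 2 × 15.14 = 30.28
Round up: n = 31 per group.
Total across both groups: 2 × 31 = 62.

62 total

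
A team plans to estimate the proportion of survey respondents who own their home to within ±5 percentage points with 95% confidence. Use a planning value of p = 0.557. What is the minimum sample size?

For a proportion with margin E = 0.05 at 95% confidence, z = 1.960.
n = p̂(1−p̂)(z/E)² = 0.557 × 0.443 × (1.960/0.05)² = 379.17
Round up: n = 380.

380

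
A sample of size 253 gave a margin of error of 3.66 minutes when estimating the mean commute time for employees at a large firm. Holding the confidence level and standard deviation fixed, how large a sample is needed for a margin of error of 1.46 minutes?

Margin of error scales as 1/√n, so n₂ = n₁·(E₁/E₂)².
n₂ = 253 × (3.66/1.46)² = 253 × 6.284 = 1589.85
Round up: n₂ = 1590.

n = 1590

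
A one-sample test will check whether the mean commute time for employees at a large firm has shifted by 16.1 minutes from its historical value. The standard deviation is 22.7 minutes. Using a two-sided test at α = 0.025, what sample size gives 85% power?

22

For a one-sample z-test, n = ((z_{α/2} + z_β)·σ/δ)².
z_{α/2} = 2.241 (two-sided α = 0.025); z_β = 1.036 (power 85% → β = 0.15).
n = (3.277 × 22.7 / 16.1)² = 21.35
Round up: n = 22.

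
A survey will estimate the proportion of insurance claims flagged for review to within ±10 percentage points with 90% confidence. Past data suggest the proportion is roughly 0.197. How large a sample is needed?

For a proportion with margin E = 0.1 at 90% confidence, z = 1.645.
n = p̂(1−p̂)(z/E)² = 0.197 × 0.803 × (1.645/0.1)² = 42.81
Round up: n = 43.

n = 43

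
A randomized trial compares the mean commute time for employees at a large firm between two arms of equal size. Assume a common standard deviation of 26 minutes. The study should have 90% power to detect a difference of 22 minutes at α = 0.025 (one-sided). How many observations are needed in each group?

30 per group

For two equal groups, n per group = 2·((z_α + z_β)·σ/δ)².
z_α = 1.960; z_β = 1.282 (power 90%).
n = 2 × (3.242 × 26 / 22)² = 2 × 14.68 = 29.36
Round up: n = 30 per group.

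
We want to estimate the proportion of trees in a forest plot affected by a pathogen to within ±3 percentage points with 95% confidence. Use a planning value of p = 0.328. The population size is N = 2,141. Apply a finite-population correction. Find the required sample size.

For a proportion with margin E = 0.03 at 95% confidence, z = 1.960.
n = p̂(1−p̂)(z/E)² = 0.328 × 0.672 × (1.960/0.03)² = 940.83 — call this n₀.
Finite-population correction with N = 2,141: n = n₀ / (1 + (n₀−1)/N) = 940.83 / 1.439 = 653.81
Round up: n = 654.

654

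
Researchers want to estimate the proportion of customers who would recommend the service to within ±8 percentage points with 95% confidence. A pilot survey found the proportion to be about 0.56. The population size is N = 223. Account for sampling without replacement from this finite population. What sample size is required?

90

For a proportion with margin E = 0.08 at 95% confidence, z = 1.960.
n = p̂(1−p̂)(z/E)² = 0.56 × 0.44 × (1.960/0.08)² = 147.90 — call this n₀.
Finite-population correction with N = 223: n = n₀ / (1 + (n₀−1)/N) = 147.90 / 1.659 = 89.15
Round up: n = 90.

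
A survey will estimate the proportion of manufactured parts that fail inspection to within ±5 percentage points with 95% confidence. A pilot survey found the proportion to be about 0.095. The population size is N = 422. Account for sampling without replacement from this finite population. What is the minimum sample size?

For a proportion with margin E = 0.05 at 95% confidence, z = 1.960.
n = p̂(1−p̂)(z/E)² = 0.095 × 0.905 × (1.960/0.05)² = 132.11 — call this n₀.
Finite-population correction with N = 422: n = n₀ / (1 + (n₀−1)/N) = 132.11 / 1.311 = 100.77
Round up: n = 101.

101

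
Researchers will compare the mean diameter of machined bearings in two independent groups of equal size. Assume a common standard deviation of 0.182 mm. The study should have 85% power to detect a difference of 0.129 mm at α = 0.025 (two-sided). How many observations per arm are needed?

43 per group

For two equal groups, n per group = 2·((z_{α/2} + z_β)·σ/δ)².
z_{α/2} = 2.241; z_β = 1.036 (power 85%).
n = 2 × (3.277 × 0.182 / 0.129)² = 2 × 21.38 = 42.76
Round up: n = 43 per group.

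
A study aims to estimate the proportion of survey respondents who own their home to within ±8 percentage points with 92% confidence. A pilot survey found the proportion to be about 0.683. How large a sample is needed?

n = 104

For a proportion with margin E = 0.08 at 92% confidence, z = 1.751.
n = p̂(1−p̂)(z/E)² = 0.683 × 0.317 × (1.751/0.08)² = 103.72
Round up: n = 104.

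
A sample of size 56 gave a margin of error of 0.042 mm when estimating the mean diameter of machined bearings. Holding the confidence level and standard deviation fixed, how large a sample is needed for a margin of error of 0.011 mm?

817

Margin of error scales as 1/√n, so n₂ = n₁·(E₁/E₂)².
n₂ = 56 × (0.042/0.011)² = 56 × 14.58 = 816.48
Round up: n₂ = 817.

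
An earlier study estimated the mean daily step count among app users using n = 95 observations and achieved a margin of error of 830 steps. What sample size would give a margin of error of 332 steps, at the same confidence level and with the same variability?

594

Margin of error scales as 1/√n, so n₂ = n₁·(E₁/E₂)².
n₂ = 95 × (830/332)² = 95 × 6.25 = 593.75
Round up: n₂ = 594.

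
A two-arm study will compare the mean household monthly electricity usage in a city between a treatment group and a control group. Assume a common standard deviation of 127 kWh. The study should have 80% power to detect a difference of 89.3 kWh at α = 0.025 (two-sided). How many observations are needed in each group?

For two equal groups, n per group = 2·((z_{α/2} + z_β)·σ/δ)².
z_{α/2} = 2.241; z_β = 0.842 (power 80%).
n = 2 × (3.083 × 127 / 89.3)² = 2 × 19.22 = 38.44
Round up: n = 39 per group.

39 per group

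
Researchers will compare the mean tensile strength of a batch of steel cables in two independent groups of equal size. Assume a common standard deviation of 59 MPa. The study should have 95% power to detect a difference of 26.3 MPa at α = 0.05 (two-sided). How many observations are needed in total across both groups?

For two equal groups, n per group = 2·((z_{α/2} + z_β)·σ/δ)².
z_{α/2} = 1.960; z_β = 1.645 (power 95%).
n = 2 × (3.605 × 59 / 26.3)² = 2 × 65.40 = 130.80
Round up: n = 131 per group.
Total across both groups: 2 × 131 = 262.

262 total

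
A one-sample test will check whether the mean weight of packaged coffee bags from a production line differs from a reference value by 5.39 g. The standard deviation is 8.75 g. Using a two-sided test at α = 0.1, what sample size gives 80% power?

For a one-sample z-test, n = ((z_{α/2} + z_β)·σ/δ)².
z_{α/2} = 1.645 (two-sided α = 0.1); z_β = 0.842 (power 80% → β = 0.2).
n = (2.487 × 8.75 / 5.39)² = 16.30
Round up: n = 17.

17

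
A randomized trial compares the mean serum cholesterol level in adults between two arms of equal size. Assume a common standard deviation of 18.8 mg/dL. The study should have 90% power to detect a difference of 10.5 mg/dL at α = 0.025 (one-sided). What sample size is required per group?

For two equal groups, n per group = 2·((z_α + z_β)·σ/δ)².
z_α = 1.960; z_β = 1.282 (power 90%).
n = 2 × (3.242 × 18.8 / 10.5)² = 2 × 33.69 = 67.38
Round up: n = 68 per group.

68 per group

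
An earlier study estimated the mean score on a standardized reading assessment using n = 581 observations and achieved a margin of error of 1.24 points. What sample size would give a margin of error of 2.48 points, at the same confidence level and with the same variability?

Margin of error scales as 1/√n, so n₂ = n₁·(E₁/E₂)².
n₂ = 581 × (1.24/2.48)² = 581 × 0.25 = 145.25
Round up: n₂ = 146.

n = 146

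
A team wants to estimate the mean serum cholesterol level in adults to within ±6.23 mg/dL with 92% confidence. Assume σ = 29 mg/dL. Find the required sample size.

67

For a mean, the margin of error is E = z·σ/√n, so n = (zσ/E)².
At 92% confidence, z = 1.751.
n = (1.751 × 29 / 6.23)² = 66.43
Round up: n = 67.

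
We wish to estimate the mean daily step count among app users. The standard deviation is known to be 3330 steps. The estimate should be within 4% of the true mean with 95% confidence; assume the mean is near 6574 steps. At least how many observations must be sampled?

For a mean, the margin of error is E = z·σ/√n, so n = (zσ/E)².
At 95% confidence, z = 1.960.
E = 4% of 6574 = 263 steps.
n = (1.960 × 3330 / 263)² = 616.06
Round up: n = 617.

617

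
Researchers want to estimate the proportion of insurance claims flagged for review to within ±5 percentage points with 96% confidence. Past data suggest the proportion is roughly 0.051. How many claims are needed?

82

For a proportion with margin E = 0.05 at 96% confidence, z = 2.054.
n = p̂(1−p̂)(z/E)² = 0.051 × 0.949 × (2.054/0.05)² = 81.68
Round up: n = 82.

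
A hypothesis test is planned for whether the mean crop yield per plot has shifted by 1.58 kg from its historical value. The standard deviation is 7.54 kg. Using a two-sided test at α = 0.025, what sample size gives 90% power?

283

For a one-sample z-test, n = ((z_{α/2} + z_β)·σ/δ)².
z_{α/2} = 2.241 (two-sided α = 0.025); z_β = 1.282 (power 90% → β = 0.1).
n = (3.523 × 7.54 / 1.58)² = 282.65
Round up: n = 283.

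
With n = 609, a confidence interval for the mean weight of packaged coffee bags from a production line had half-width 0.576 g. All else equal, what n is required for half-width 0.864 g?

Margin of error scales as 1/√n, so n₂ = n₁·(E₁/E₂)².
n₂ = 609 × (0.576/0.864)² = 609 × 0.4444 = 270.64
Round up: n₂ = 271.

271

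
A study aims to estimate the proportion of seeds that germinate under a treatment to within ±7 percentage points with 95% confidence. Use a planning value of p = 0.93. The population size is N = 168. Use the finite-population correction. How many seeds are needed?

40

For a proportion with margin E = 0.07 at 95% confidence, z = 1.960.
n = p̂(1−p̂)(z/E)² = 0.93 × 0.07 × (1.960/0.07)² = 51.04 — call this n₀.
Finite-population correction with N = 168: n = n₀ / (1 + (n₀−1)/N) = 51.04 / 1.298 = 39.32
Round up: n = 40.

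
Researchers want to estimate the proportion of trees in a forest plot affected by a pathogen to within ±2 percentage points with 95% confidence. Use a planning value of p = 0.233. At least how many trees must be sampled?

1717

For a proportion with margin E = 0.02 at 95% confidence, z = 1.960.
n = p̂(1−p̂)(z/E)² = 0.233 × 0.767 × (1.960/0.02)² = 1716.34
Round up: n = 1717.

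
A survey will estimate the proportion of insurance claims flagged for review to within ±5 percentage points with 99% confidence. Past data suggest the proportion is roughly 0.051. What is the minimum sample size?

129

For a proportion with margin E = 0.05 at 99% confidence, z = 2.576.
n = p̂(1−p̂)(z/E)² = 0.051 × 0.949 × (2.576/0.05)² = 128.47
Round up: n = 129.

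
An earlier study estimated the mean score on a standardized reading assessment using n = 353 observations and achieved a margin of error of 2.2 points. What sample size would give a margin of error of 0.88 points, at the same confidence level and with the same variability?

Margin of error scales as 1/√n, so n₂ = n₁·(E₁/E₂)².
n₂ = 353 × (2.2/0.88)² = 353 × 6.25 = 2206.25
Round up: n₂ = 2207.

2207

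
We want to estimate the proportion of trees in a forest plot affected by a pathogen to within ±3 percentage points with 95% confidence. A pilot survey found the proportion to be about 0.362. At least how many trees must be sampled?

986

For a proportion with margin E = 0.03 at 95% confidence, z = 1.960.
n = p̂(1−p̂)(z/E)² = 0.362 × 0.638 × (1.960/0.03)² = 985.82
Round up: n = 986.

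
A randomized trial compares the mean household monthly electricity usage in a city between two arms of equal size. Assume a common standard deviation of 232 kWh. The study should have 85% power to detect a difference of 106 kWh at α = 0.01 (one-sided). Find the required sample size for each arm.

109 per group

For two equal groups, n per group = 2·((z_α + z_β)·σ/δ)².
z_α = 2.326; z_β = 1.036 (power 85%).
n = 2 × (3.362 × 232 / 106)² = 2 × 54.15 = 108.30
Round up: n = 109 per group.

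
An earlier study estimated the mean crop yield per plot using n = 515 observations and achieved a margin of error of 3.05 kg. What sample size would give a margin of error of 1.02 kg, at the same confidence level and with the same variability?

Margin of error scales as 1/√n, so n₂ = n₁·(E₁/E₂)².
n₂ = 515 × (3.05/1.02)² = 515 × 8.941 = 4604.62
Round up: n₂ = 4605.

4605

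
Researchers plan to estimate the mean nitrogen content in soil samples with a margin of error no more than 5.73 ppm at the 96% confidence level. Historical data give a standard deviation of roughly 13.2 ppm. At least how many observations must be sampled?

23

For a mean, the margin of error is E = z·σ/√n, so n = (zσ/E)².
At 96% confidence, z = 2.054.
n = (2.054 × 13.2 / 5.73)² = 22.39
Round up: n = 23.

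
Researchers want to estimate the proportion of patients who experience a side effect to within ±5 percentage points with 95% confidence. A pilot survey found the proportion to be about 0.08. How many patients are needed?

n = 114

For a proportion with margin E = 0.05 at 95% confidence, z = 1.960.
n = p̂(1−p̂)(z/E)² = 0.08 × 0.92 × (1.960/0.05)² = 113.10
Round up: n = 114.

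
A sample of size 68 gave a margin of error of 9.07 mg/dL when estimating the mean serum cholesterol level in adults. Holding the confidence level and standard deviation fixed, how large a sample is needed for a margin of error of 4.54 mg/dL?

272

Margin of error scales as 1/√n, so n₂ = n₁·(E₁/E₂)².
n₂ = 68 × (9.07/4.54)² = 68 × 3.991 = 271.39
Round up: n₂ = 272.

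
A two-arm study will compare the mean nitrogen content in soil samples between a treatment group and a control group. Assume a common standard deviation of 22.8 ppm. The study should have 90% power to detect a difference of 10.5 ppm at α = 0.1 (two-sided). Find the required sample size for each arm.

For two equal groups, n per group = 2·((z_{α/2} + z_β)·σ/δ)².
z_{α/2} = 1.645; z_β = 1.282 (power 90%).
n = 2 × (2.927 × 22.8 / 10.5)² = 2 × 40.40 = 80.80
Round up: n = 81 per group.

81 per group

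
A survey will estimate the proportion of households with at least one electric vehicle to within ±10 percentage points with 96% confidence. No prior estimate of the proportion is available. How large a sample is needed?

For a proportion with margin E = 0.1 at 96% confidence, z = 2.054.
With no prior estimate, use p = 0.5, which maximizes p(1−p) at 0.25.
n = 0.25 × (z/E)² = 0.25 × (2.054/0.1)² = 105.47
Round up: n = 106.

106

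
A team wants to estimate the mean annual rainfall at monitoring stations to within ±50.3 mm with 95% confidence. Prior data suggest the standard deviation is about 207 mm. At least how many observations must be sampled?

For a mean, the margin of error is E = z·σ/√n, so n = (zσ/E)².
At 95% confidence, z = 1.960.
n = (1.960 × 207 / 50.3)² = 65.06
Round up: n = 66.

n = 66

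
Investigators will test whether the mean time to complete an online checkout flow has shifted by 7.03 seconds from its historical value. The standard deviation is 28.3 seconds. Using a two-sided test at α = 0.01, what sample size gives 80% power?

190

For a one-sample z-test, n = ((z_{α/2} + z_β)·σ/δ)².
z_{α/2} = 2.576 (two-sided α = 0.01); z_β = 0.842 (power 80% → β = 0.2).
n = (3.418 × 28.3 / 7.03)² = 189.32
Round up: n = 190.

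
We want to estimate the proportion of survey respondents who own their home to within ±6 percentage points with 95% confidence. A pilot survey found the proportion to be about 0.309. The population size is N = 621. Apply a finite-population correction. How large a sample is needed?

167

For a proportion with margin E = 0.06 at 95% confidence, z = 1.960.
n = p̂(1−p̂)(z/E)² = 0.309 × 0.691 × (1.960/0.06)² = 227.85 — call this n₀.
Finite-population correction with N = 621: n = n₀ / (1 + (n₀−1)/N) = 227.85 / 1.365 = 166.92
Round up: n = 167.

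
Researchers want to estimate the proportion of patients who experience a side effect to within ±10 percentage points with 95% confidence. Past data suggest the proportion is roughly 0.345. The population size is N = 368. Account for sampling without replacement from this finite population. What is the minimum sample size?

71

For a proportion with margin E = 0.1 at 95% confidence, z = 1.960.
n = p̂(1−p̂)(z/E)² = 0.345 × 0.655 × (1.960/0.1)² = 86.81 — call this n₀.
Finite-population correction with N = 368: n = n₀ / (1 + (n₀−1)/N) = 86.81 / 1.233 = 70.41
Round up: n = 71.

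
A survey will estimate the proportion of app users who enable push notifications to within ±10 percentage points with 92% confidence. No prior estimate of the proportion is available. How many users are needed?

77

For a proportion with margin E = 0.1 at 92% confidence, z = 1.751.
With no prior estimate, use p = 0.5, which maximizes p(1−p) at 0.25.
n = 0.25 × (z/E)² = 0.25 × (1.751/0.1)² = 76.65
Round up: n = 77.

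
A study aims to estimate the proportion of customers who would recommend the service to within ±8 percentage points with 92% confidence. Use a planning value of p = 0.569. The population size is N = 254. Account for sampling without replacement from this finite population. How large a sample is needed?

For a proportion with margin E = 0.08 at 92% confidence, z = 1.751.
n = p̂(1−p̂)(z/E)² = 0.569 × 0.431 × (1.751/0.08)² = 117.48 — call this n₀.
Finite-population correction with N = 254: n = n₀ / (1 + (n₀−1)/N) = 117.48 / 1.459 = 80.52
Round up: n = 81.

81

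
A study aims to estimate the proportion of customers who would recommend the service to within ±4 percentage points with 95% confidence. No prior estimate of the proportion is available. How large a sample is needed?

For a proportion with margin E = 0.04 at 95% confidence, z = 1.960.
With no prior estimate, use p = 0.5, which maximizes p(1−p) at 0.25.
n = 0.25 × (z/E)² = 0.25 × (1.960/0.04)² = 600.25
Round up: n = 601.

601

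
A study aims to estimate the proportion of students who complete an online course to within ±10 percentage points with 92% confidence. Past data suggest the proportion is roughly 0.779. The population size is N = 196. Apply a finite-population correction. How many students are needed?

42

For a proportion with margin E = 0.1 at 92% confidence, z = 1.751.
n = p̂(1−p̂)(z/E)² = 0.779 × 0.221 × (1.751/0.1)² = 52.78 — call this n₀.
Finite-population correction with N = 196: n = n₀ / (1 + (n₀−1)/N) = 52.78 / 1.264 = 41.76
Round up: n = 42.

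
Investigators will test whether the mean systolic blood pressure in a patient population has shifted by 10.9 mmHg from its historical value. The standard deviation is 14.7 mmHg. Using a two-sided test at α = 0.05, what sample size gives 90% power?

For a one-sample z-test, n = ((z_{α/2} + z_β)·σ/δ)².
z_{α/2} = 1.960 (two-sided α = 0.05); z_β = 1.282 (power 90% → β = 0.1).
n = (3.242 × 14.7 / 10.9)² = 19.12
Round up: n = 20.

n = 20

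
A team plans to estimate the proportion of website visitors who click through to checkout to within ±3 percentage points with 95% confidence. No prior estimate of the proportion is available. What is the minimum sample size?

n = 1068

For a proportion with margin E = 0.03 at 95% confidence, z = 1.960.
With no prior estimate, use p = 0.5, which maximizes p(1−p) at 0.25.
n = 0.25 × (z/E)² = 0.25 × (1.960/0.03)² = 1067.11
Round up: n = 1068.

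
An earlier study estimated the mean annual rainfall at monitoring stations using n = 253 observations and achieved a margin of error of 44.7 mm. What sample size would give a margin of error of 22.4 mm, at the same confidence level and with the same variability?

1008

Margin of error scales as 1/√n, so n₂ = n₁·(E₁/E₂)².
n₂ = 253 × (44.7/22.4)² = 253 × 3.982 = 1007.45
Round up: n₂ = 1008.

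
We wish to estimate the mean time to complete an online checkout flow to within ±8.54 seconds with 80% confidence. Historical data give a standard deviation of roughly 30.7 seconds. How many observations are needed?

For a mean, the margin of error is E = z·σ/√n, so n = (zσ/E)².
At 80% confidence, z = 1.282.
n = (1.282 × 30.7 / 8.54)² = 21.24
Round up: n = 22.

22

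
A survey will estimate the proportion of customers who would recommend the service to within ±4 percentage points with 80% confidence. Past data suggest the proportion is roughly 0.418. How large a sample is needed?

For a proportion with margin E = 0.04 at 80% confidence, z = 1.282.
n = p̂(1−p̂)(z/E)² = 0.418 × 0.582 × (1.282/0.04)² = 249.89
Round up: n = 250.

250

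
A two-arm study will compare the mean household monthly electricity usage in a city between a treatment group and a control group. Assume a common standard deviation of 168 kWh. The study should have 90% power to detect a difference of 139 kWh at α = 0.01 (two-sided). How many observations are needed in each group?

44 per group

For two equal groups, n per group = 2·((z_{α/2} + z_β)·σ/δ)².
z_{α/2} = 2.576; z_β = 1.282 (power 90%).
n = 2 × (3.858 × 168 / 139)² = 2 × 21.74 = 43.48
Round up: n = 44 per group.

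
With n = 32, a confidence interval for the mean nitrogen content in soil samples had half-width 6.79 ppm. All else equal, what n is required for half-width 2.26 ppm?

289

Margin of error scales as 1/√n, so n₂ = n₁·(E₁/E₂)².
n₂ = 32 × (6.79/2.26)² = 32 × 9.027 = 288.86
Round up: n₂ = 289.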